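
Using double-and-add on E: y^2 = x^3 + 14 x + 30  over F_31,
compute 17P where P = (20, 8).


k = 17 = 10001_2 (binary, LSB first: 10001)
Double-and-add from P = (20, 8):
  bit 0 = 1: acc = O + (20, 8) = (20, 8)
  bit 1 = 0: acc unchanged = (20, 8)
  bit 2 = 0: acc unchanged = (20, 8)
  bit 3 = 0: acc unchanged = (20, 8)
  bit 4 = 1: acc = (20, 8) + (1, 13) = (19, 26)

17P = (19, 26)


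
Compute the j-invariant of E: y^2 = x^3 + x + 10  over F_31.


Delta = -16(4 a^3 + 27 b^2) mod 31 = 12
-1728 * (4 a)^3 = -1728 * (4*1)^3 mod 31 = 16
j = 16 * 12^(-1) mod 31 = 22

j = 22 (mod 31)


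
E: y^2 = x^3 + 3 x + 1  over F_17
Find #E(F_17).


For each x in F_17, count y with y^2 = x^3 + 3 x + 1 mod 17:
  x = 0: RHS = 1, y in [1, 16]  -> 2 point(s)
  x = 2: RHS = 15, y in [7, 10]  -> 2 point(s)
  x = 4: RHS = 9, y in [3, 14]  -> 2 point(s)
  x = 7: RHS = 8, y in [5, 12]  -> 2 point(s)
  x = 9: RHS = 9, y in [3, 14]  -> 2 point(s)
  x = 14: RHS = 16, y in [4, 13]  -> 2 point(s)
  x = 15: RHS = 4, y in [2, 15]  -> 2 point(s)
Affine points: 14. Add the point at infinity: total = 15.

#E(F_17) = 15


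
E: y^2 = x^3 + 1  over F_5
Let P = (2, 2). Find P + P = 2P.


Doubling: s = (3 x1^2 + a) / (2 y1)
s = (3*2^2 + 0) / (2*2) mod 5 = 3
x3 = s^2 - 2 x1 mod 5 = 3^2 - 2*2 = 0
y3 = s (x1 - x3) - y1 mod 5 = 3 * (2 - 0) - 2 = 4

2P = (0, 4)


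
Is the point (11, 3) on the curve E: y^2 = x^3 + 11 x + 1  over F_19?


Check whether y^2 = x^3 + 11 x + 1 (mod 19) for (x, y) = (11, 3).
LHS: y^2 = 3^2 mod 19 = 9
RHS: x^3 + 11 x + 1 = 11^3 + 11*11 + 1 mod 19 = 9
LHS = RHS

Yes, on the curve


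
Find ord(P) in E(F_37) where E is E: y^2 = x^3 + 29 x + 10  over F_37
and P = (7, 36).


Compute successive multiples of P until we hit O:
  1P = (7, 36)
  2P = (34, 9)
  3P = (34, 28)
  4P = (7, 1)
  5P = O

ord(P) = 5


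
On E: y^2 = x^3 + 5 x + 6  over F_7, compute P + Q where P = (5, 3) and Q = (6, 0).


P != Q, so use the chord formula.
s = (y2 - y1) / (x2 - x1) = (4) / (1) mod 7 = 4
x3 = s^2 - x1 - x2 mod 7 = 4^2 - 5 - 6 = 5
y3 = s (x1 - x3) - y1 mod 7 = 4 * (5 - 5) - 3 = 4

P + Q = (5, 4)


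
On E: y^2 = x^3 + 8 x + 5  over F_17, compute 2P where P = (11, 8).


k = 2 = 10_2 (binary, LSB first: 01)
Double-and-add from P = (11, 8):
  bit 0 = 0: acc unchanged = O
  bit 1 = 1: acc = O + (4, 13) = (4, 13)

2P = (4, 13)


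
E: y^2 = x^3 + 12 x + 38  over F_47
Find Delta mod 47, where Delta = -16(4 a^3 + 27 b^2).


4 a^3 + 27 b^2 = 4*12^3 + 27*38^2 = 6912 + 38988 = 45900
Delta = -16 * (45900) = -734400
Delta mod 47 = 22

Delta = 22 (mod 47)


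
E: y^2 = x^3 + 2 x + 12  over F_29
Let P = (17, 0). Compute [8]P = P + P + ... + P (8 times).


k = 8 = 1000_2 (binary, LSB first: 0001)
Double-and-add from P = (17, 0):
  bit 0 = 0: acc unchanged = O
  bit 1 = 0: acc unchanged = O
  bit 2 = 0: acc unchanged = O
  bit 3 = 1: acc = O + O = O

8P = O


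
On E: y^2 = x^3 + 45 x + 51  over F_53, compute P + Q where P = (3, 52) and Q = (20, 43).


P != Q, so use the chord formula.
s = (y2 - y1) / (x2 - x1) = (44) / (17) mod 53 = 40
x3 = s^2 - x1 - x2 mod 53 = 40^2 - 3 - 20 = 40
y3 = s (x1 - x3) - y1 mod 53 = 40 * (3 - 40) - 52 = 5

P + Q = (40, 5)


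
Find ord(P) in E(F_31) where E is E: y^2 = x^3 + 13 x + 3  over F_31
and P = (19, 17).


Compute successive multiples of P until we hit O:
  1P = (19, 17)
  2P = (3, 21)
  3P = (11, 12)
  4P = (29, 0)
  5P = (11, 19)
  6P = (3, 10)
  7P = (19, 14)
  8P = O

ord(P) = 8


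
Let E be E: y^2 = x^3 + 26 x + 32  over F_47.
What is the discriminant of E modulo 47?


4 a^3 + 27 b^2 = 4*26^3 + 27*32^2 = 70304 + 27648 = 97952
Delta = -16 * (97952) = -1567232
Delta mod 47 = 30

Delta = 30 (mod 47)


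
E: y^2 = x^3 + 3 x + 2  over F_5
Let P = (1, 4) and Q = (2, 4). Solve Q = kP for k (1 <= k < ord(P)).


Enumerate multiples of P until we hit Q = (2, 4):
  1P = (1, 4)
  2P = (2, 4)
Match found at i = 2.

k = 2


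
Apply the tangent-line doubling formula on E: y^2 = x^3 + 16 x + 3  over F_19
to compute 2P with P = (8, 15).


Doubling: s = (3 x1^2 + a) / (2 y1)
s = (3*8^2 + 16) / (2*15) mod 19 = 12
x3 = s^2 - 2 x1 mod 19 = 12^2 - 2*8 = 14
y3 = s (x1 - x3) - y1 mod 19 = 12 * (8 - 14) - 15 = 8

2P = (14, 8)


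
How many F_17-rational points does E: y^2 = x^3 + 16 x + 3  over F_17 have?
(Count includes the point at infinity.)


For each x in F_17, count y with y^2 = x^3 + 16 x + 3 mod 17:
  x = 2: RHS = 9, y in [3, 14]  -> 2 point(s)
  x = 5: RHS = 4, y in [2, 15]  -> 2 point(s)
  x = 6: RHS = 9, y in [3, 14]  -> 2 point(s)
  x = 7: RHS = 16, y in [4, 13]  -> 2 point(s)
  x = 9: RHS = 9, y in [3, 14]  -> 2 point(s)
  x = 12: RHS = 2, y in [6, 11]  -> 2 point(s)
  x = 14: RHS = 13, y in [8, 9]  -> 2 point(s)
Affine points: 14. Add the point at infinity: total = 15.

#E(F_17) = 15


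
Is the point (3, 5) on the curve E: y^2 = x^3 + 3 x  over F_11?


Check whether y^2 = x^3 + 3 x + 0 (mod 11) for (x, y) = (3, 5).
LHS: y^2 = 5^2 mod 11 = 3
RHS: x^3 + 3 x + 0 = 3^3 + 3*3 + 0 mod 11 = 3
LHS = RHS

Yes, on the curve


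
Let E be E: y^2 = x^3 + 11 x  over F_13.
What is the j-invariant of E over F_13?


Delta = -16(4 a^3 + 27 b^2) mod 13 = 5
-1728 * (4 a)^3 = -1728 * (4*11)^3 mod 13 = 8
j = 8 * 5^(-1) mod 13 = 12

j = 12 (mod 13)


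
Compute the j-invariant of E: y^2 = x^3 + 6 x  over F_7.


Delta = -16(4 a^3 + 27 b^2) mod 7 = 1
-1728 * (4 a)^3 = -1728 * (4*6)^3 mod 7 = 6
j = 6 * 1^(-1) mod 7 = 6

j = 6 (mod 7)


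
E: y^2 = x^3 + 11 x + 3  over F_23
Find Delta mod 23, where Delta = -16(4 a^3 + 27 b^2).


4 a^3 + 27 b^2 = 4*11^3 + 27*3^2 = 5324 + 243 = 5567
Delta = -16 * (5567) = -89072
Delta mod 23 = 7

Delta = 7 (mod 23)


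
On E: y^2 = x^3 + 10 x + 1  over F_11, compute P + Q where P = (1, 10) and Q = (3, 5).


P != Q, so use the chord formula.
s = (y2 - y1) / (x2 - x1) = (6) / (2) mod 11 = 3
x3 = s^2 - x1 - x2 mod 11 = 3^2 - 1 - 3 = 5
y3 = s (x1 - x3) - y1 mod 11 = 3 * (1 - 5) - 10 = 0

P + Q = (5, 0)


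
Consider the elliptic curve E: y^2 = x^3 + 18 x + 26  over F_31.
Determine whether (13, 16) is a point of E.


Check whether y^2 = x^3 + 18 x + 26 (mod 31) for (x, y) = (13, 16).
LHS: y^2 = 16^2 mod 31 = 8
RHS: x^3 + 18 x + 26 = 13^3 + 18*13 + 26 mod 31 = 8
LHS = RHS

Yes, on the curve


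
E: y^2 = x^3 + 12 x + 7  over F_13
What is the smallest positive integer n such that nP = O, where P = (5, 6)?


Compute successive multiples of P until we hit O:
  1P = (5, 6)
  2P = (6, 3)
  3P = (11, 12)
  4P = (11, 1)
  5P = (6, 10)
  6P = (5, 7)
  7P = O

ord(P) = 7


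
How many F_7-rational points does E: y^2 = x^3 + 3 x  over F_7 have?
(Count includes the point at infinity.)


For each x in F_7, count y with y^2 = x^3 + 3 x + 0 mod 7:
  x = 0: RHS = 0, y in [0]  -> 1 point(s)
  x = 1: RHS = 4, y in [2, 5]  -> 2 point(s)
  x = 2: RHS = 0, y in [0]  -> 1 point(s)
  x = 3: RHS = 1, y in [1, 6]  -> 2 point(s)
  x = 5: RHS = 0, y in [0]  -> 1 point(s)
Affine points: 7. Add the point at infinity: total = 8.

#E(F_7) = 8


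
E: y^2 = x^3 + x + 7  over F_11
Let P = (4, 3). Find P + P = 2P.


Doubling: s = (3 x1^2 + a) / (2 y1)
s = (3*4^2 + 1) / (2*3) mod 11 = 10
x3 = s^2 - 2 x1 mod 11 = 10^2 - 2*4 = 4
y3 = s (x1 - x3) - y1 mod 11 = 10 * (4 - 4) - 3 = 8

2P = (4, 8)


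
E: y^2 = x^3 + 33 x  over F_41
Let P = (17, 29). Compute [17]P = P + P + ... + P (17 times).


k = 17 = 10001_2 (binary, LSB first: 10001)
Double-and-add from P = (17, 29):
  bit 0 = 1: acc = O + (17, 29) = (17, 29)
  bit 1 = 0: acc unchanged = (17, 29)
  bit 2 = 0: acc unchanged = (17, 29)
  bit 3 = 0: acc unchanged = (17, 29)
  bit 4 = 1: acc = (17, 29) + (32, 9) = (12, 19)

17P = (12, 19)


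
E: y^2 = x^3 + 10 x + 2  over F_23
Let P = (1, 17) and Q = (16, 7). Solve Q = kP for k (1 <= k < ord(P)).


Enumerate multiples of P until we hit Q = (16, 7):
  1P = (1, 17)
  2P = (7, 1)
  3P = (17, 18)
  4P = (13, 11)
  5P = (15, 13)
  6P = (16, 7)
Match found at i = 6.

k = 6


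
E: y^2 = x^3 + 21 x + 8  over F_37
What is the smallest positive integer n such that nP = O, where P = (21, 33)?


Compute successive multiples of P until we hit O:
  1P = (21, 33)
  2P = (25, 10)
  3P = (31, 6)
  4P = (23, 2)
  5P = (2, 24)
  6P = (5, 33)
  7P = (11, 4)
  8P = (16, 0)
  ... (continuing to 16P)
  16P = O

ord(P) = 16


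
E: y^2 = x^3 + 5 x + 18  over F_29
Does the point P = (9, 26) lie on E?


Check whether y^2 = x^3 + 5 x + 18 (mod 29) for (x, y) = (9, 26).
LHS: y^2 = 26^2 mod 29 = 9
RHS: x^3 + 5 x + 18 = 9^3 + 5*9 + 18 mod 29 = 9
LHS = RHS

Yes, on the curve


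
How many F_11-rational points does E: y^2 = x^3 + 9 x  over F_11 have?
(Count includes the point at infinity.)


For each x in F_11, count y with y^2 = x^3 + 9 x + 0 mod 11:
  x = 0: RHS = 0, y in [0]  -> 1 point(s)
  x = 2: RHS = 4, y in [2, 9]  -> 2 point(s)
  x = 4: RHS = 1, y in [1, 10]  -> 2 point(s)
  x = 5: RHS = 5, y in [4, 7]  -> 2 point(s)
  x = 8: RHS = 1, y in [1, 10]  -> 2 point(s)
  x = 10: RHS = 1, y in [1, 10]  -> 2 point(s)
Affine points: 11. Add the point at infinity: total = 12.

#E(F_11) = 12


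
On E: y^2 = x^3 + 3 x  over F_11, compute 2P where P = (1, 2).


Doubling: s = (3 x1^2 + a) / (2 y1)
s = (3*1^2 + 3) / (2*2) mod 11 = 7
x3 = s^2 - 2 x1 mod 11 = 7^2 - 2*1 = 3
y3 = s (x1 - x3) - y1 mod 11 = 7 * (1 - 3) - 2 = 6

2P = (3, 6)


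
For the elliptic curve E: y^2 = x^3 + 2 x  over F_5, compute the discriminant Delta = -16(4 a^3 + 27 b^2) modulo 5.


4 a^3 + 27 b^2 = 4*2^3 + 27*0^2 = 32 + 0 = 32
Delta = -16 * (32) = -512
Delta mod 5 = 3

Delta = 3 (mod 5)


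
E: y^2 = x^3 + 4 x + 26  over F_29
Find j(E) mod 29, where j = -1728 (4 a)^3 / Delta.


Delta = -16(4 a^3 + 27 b^2) mod 29 = 20
-1728 * (4 a)^3 = -1728 * (4*4)^3 mod 29 = 26
j = 26 * 20^(-1) mod 29 = 10

j = 10 (mod 29)


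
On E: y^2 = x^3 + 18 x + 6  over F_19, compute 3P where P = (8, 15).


k = 3 = 11_2 (binary, LSB first: 11)
Double-and-add from P = (8, 15):
  bit 0 = 1: acc = O + (8, 15) = (8, 15)
  bit 1 = 1: acc = (8, 15) + (14, 0) = (8, 4)

3P = (8, 4)


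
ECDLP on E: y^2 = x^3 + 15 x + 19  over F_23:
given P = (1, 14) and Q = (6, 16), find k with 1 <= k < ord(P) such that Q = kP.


Enumerate multiples of P until we hit Q = (6, 16):
  1P = (1, 14)
  2P = (22, 7)
  3P = (18, 7)
  4P = (6, 7)
  5P = (6, 16)
Match found at i = 5.

k = 5


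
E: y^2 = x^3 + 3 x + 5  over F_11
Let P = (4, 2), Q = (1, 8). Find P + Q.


P != Q, so use the chord formula.
s = (y2 - y1) / (x2 - x1) = (6) / (8) mod 11 = 9
x3 = s^2 - x1 - x2 mod 11 = 9^2 - 4 - 1 = 10
y3 = s (x1 - x3) - y1 mod 11 = 9 * (4 - 10) - 2 = 10

P + Q = (10, 10)


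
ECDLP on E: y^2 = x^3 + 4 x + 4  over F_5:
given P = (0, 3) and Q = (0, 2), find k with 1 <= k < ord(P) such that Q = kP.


Enumerate multiples of P until we hit Q = (0, 2):
  1P = (0, 3)
  2P = (1, 3)
  3P = (4, 2)
  4P = (2, 0)
  5P = (4, 3)
  6P = (1, 2)
  7P = (0, 2)
Match found at i = 7.

k = 7


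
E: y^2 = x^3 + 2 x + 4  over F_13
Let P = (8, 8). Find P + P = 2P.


Doubling: s = (3 x1^2 + a) / (2 y1)
s = (3*8^2 + 2) / (2*8) mod 13 = 4
x3 = s^2 - 2 x1 mod 13 = 4^2 - 2*8 = 0
y3 = s (x1 - x3) - y1 mod 13 = 4 * (8 - 0) - 8 = 11

2P = (0, 11)


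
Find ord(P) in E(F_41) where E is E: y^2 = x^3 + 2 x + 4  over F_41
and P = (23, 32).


Compute successive multiples of P until we hit O:
  1P = (23, 32)
  2P = (11, 2)
  3P = (3, 18)
  4P = (20, 7)
  5P = (31, 38)
  6P = (26, 17)
  7P = (17, 20)
  8P = (5, 4)
  ... (continuing to 27P)
  27P = O

ord(P) = 27


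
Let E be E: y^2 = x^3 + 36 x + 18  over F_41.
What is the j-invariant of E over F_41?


Delta = -16(4 a^3 + 27 b^2) mod 41 = 11
-1728 * (4 a)^3 = -1728 * (4*36)^3 mod 41 = 30
j = 30 * 11^(-1) mod 41 = 40

j = 40 (mod 41)


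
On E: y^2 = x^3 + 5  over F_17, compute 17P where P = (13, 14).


k = 17 = 10001_2 (binary, LSB first: 10001)
Double-and-add from P = (13, 14):
  bit 0 = 1: acc = O + (13, 14) = (13, 14)
  bit 1 = 0: acc unchanged = (13, 14)
  bit 2 = 0: acc unchanged = (13, 14)
  bit 3 = 0: acc unchanged = (13, 14)
  bit 4 = 1: acc = (13, 14) + (4, 1) = (13, 3)

17P = (13, 3)


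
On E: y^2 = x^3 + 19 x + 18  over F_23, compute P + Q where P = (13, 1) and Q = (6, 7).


P != Q, so use the chord formula.
s = (y2 - y1) / (x2 - x1) = (6) / (16) mod 23 = 9
x3 = s^2 - x1 - x2 mod 23 = 9^2 - 13 - 6 = 16
y3 = s (x1 - x3) - y1 mod 23 = 9 * (13 - 16) - 1 = 18

P + Q = (16, 18)


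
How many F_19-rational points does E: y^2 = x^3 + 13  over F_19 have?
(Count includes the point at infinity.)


For each x in F_19, count y with y^2 = x^3 + 0 x + 13 mod 19:
  x = 4: RHS = 1, y in [1, 18]  -> 2 point(s)
  x = 5: RHS = 5, y in [9, 10]  -> 2 point(s)
  x = 6: RHS = 1, y in [1, 18]  -> 2 point(s)
  x = 9: RHS = 1, y in [1, 18]  -> 2 point(s)
  x = 10: RHS = 6, y in [5, 14]  -> 2 point(s)
  x = 13: RHS = 6, y in [5, 14]  -> 2 point(s)
  x = 15: RHS = 6, y in [5, 14]  -> 2 point(s)
  x = 16: RHS = 5, y in [9, 10]  -> 2 point(s)
  x = 17: RHS = 5, y in [9, 10]  -> 2 point(s)
Affine points: 18. Add the point at infinity: total = 19.

#E(F_19) = 19


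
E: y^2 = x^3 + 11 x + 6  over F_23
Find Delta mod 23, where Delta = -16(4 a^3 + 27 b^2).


4 a^3 + 27 b^2 = 4*11^3 + 27*6^2 = 5324 + 972 = 6296
Delta = -16 * (6296) = -100736
Delta mod 23 = 4

Delta = 4 (mod 23)


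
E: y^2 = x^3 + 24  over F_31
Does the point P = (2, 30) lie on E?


Check whether y^2 = x^3 + 0 x + 24 (mod 31) for (x, y) = (2, 30).
LHS: y^2 = 30^2 mod 31 = 1
RHS: x^3 + 0 x + 24 = 2^3 + 0*2 + 24 mod 31 = 1
LHS = RHS

Yes, on the curve


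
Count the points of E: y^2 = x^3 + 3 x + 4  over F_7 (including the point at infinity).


For each x in F_7, count y with y^2 = x^3 + 3 x + 4 mod 7:
  x = 0: RHS = 4, y in [2, 5]  -> 2 point(s)
  x = 1: RHS = 1, y in [1, 6]  -> 2 point(s)
  x = 2: RHS = 4, y in [2, 5]  -> 2 point(s)
  x = 5: RHS = 4, y in [2, 5]  -> 2 point(s)
  x = 6: RHS = 0, y in [0]  -> 1 point(s)
Affine points: 9. Add the point at infinity: total = 10.

#E(F_7) = 10


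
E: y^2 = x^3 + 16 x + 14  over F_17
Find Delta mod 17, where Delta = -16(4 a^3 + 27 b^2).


4 a^3 + 27 b^2 = 4*16^3 + 27*14^2 = 16384 + 5292 = 21676
Delta = -16 * (21676) = -346816
Delta mod 17 = 1

Delta = 1 (mod 17)


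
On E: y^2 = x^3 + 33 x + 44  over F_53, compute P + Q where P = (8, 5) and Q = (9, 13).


P != Q, so use the chord formula.
s = (y2 - y1) / (x2 - x1) = (8) / (1) mod 53 = 8
x3 = s^2 - x1 - x2 mod 53 = 8^2 - 8 - 9 = 47
y3 = s (x1 - x3) - y1 mod 53 = 8 * (8 - 47) - 5 = 1

P + Q = (47, 1)


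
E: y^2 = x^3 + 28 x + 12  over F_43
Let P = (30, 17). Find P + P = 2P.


Doubling: s = (3 x1^2 + a) / (2 y1)
s = (3*30^2 + 28) / (2*17) mod 43 = 17
x3 = s^2 - 2 x1 mod 43 = 17^2 - 2*30 = 14
y3 = s (x1 - x3) - y1 mod 43 = 17 * (30 - 14) - 17 = 40

2P = (14, 40)


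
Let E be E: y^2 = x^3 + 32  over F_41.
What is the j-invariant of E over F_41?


Delta = -16(4 a^3 + 27 b^2) mod 41 = 22
-1728 * (4 a)^3 = -1728 * (4*0)^3 mod 41 = 0
j = 0 * 22^(-1) mod 41 = 0

j = 0 (mod 41)


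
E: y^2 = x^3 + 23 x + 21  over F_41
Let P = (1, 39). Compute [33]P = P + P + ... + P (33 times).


k = 33 = 100001_2 (binary, LSB first: 100001)
Double-and-add from P = (1, 39):
  bit 0 = 1: acc = O + (1, 39) = (1, 39)
  bit 1 = 0: acc unchanged = (1, 39)
  bit 2 = 0: acc unchanged = (1, 39)
  bit 3 = 0: acc unchanged = (1, 39)
  bit 4 = 0: acc unchanged = (1, 39)
  bit 5 = 1: acc = (1, 39) + (15, 16) = (30, 35)

33P = (30, 35)


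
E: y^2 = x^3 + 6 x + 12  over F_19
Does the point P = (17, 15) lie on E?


Check whether y^2 = x^3 + 6 x + 12 (mod 19) for (x, y) = (17, 15).
LHS: y^2 = 15^2 mod 19 = 16
RHS: x^3 + 6 x + 12 = 17^3 + 6*17 + 12 mod 19 = 11
LHS != RHS

No, not on the curve


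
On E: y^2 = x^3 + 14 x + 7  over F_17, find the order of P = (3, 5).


Compute successive multiples of P until we hit O:
  1P = (3, 5)
  2P = (12, 4)
  3P = (6, 1)
  4P = (6, 16)
  5P = (12, 13)
  6P = (3, 12)
  7P = O

ord(P) = 7


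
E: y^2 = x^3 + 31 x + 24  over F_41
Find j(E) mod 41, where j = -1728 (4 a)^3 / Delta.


Delta = -16(4 a^3 + 27 b^2) mod 41 = 37
-1728 * (4 a)^3 = -1728 * (4*31)^3 mod 41 = 35
j = 35 * 37^(-1) mod 41 = 22

j = 22 (mod 41)


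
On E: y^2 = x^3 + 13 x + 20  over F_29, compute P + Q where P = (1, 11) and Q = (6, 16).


P != Q, so use the chord formula.
s = (y2 - y1) / (x2 - x1) = (5) / (5) mod 29 = 1
x3 = s^2 - x1 - x2 mod 29 = 1^2 - 1 - 6 = 23
y3 = s (x1 - x3) - y1 mod 29 = 1 * (1 - 23) - 11 = 25

P + Q = (23, 25)


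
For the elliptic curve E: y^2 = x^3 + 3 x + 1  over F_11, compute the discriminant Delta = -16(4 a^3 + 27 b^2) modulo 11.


4 a^3 + 27 b^2 = 4*3^3 + 27*1^2 = 108 + 27 = 135
Delta = -16 * (135) = -2160
Delta mod 11 = 7

Delta = 7 (mod 11)


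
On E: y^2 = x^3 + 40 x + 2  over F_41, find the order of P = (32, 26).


Compute successive multiples of P until we hit O:
  1P = (32, 26)
  2P = (10, 7)
  3P = (0, 24)
  4P = (5, 9)
  5P = (22, 38)
  6P = (36, 28)
  7P = (4, 29)
  8P = (15, 0)
  ... (continuing to 16P)
  16P = O

ord(P) = 16


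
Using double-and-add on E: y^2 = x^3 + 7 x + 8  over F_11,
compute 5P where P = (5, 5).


k = 5 = 101_2 (binary, LSB first: 101)
Double-and-add from P = (5, 5):
  bit 0 = 1: acc = O + (5, 5) = (5, 5)
  bit 1 = 0: acc unchanged = (5, 5)
  bit 2 = 1: acc = (5, 5) + (3, 10) = (1, 7)

5P = (1, 7)


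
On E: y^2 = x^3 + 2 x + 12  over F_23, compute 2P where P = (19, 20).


Doubling: s = (3 x1^2 + a) / (2 y1)
s = (3*19^2 + 2) / (2*20) mod 23 = 7
x3 = s^2 - 2 x1 mod 23 = 7^2 - 2*19 = 11
y3 = s (x1 - x3) - y1 mod 23 = 7 * (19 - 11) - 20 = 13

2P = (11, 13)


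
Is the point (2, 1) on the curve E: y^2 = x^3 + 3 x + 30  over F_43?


Check whether y^2 = x^3 + 3 x + 30 (mod 43) for (x, y) = (2, 1).
LHS: y^2 = 1^2 mod 43 = 1
RHS: x^3 + 3 x + 30 = 2^3 + 3*2 + 30 mod 43 = 1
LHS = RHS

Yes, on the curve


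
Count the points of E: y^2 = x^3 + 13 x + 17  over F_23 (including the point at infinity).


For each x in F_23, count y with y^2 = x^3 + 13 x + 17 mod 23:
  x = 1: RHS = 8, y in [10, 13]  -> 2 point(s)
  x = 4: RHS = 18, y in [8, 15]  -> 2 point(s)
  x = 5: RHS = 0, y in [0]  -> 1 point(s)
  x = 6: RHS = 12, y in [9, 14]  -> 2 point(s)
  x = 8: RHS = 12, y in [9, 14]  -> 2 point(s)
  x = 9: RHS = 12, y in [9, 14]  -> 2 point(s)
  x = 19: RHS = 16, y in [4, 19]  -> 2 point(s)
  x = 21: RHS = 6, y in [11, 12]  -> 2 point(s)
  x = 22: RHS = 3, y in [7, 16]  -> 2 point(s)
Affine points: 17. Add the point at infinity: total = 18.

#E(F_23) = 18


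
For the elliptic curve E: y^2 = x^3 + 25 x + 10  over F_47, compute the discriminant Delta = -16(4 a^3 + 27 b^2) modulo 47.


4 a^3 + 27 b^2 = 4*25^3 + 27*10^2 = 62500 + 2700 = 65200
Delta = -16 * (65200) = -1043200
Delta mod 47 = 12

Delta = 12 (mod 47)


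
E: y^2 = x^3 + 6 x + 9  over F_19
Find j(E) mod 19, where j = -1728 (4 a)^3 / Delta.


Delta = -16(4 a^3 + 27 b^2) mod 19 = 14
-1728 * (4 a)^3 = -1728 * (4*6)^3 mod 19 = 11
j = 11 * 14^(-1) mod 19 = 13

j = 13 (mod 19)


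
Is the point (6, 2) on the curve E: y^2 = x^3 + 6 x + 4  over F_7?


Check whether y^2 = x^3 + 6 x + 4 (mod 7) for (x, y) = (6, 2).
LHS: y^2 = 2^2 mod 7 = 4
RHS: x^3 + 6 x + 4 = 6^3 + 6*6 + 4 mod 7 = 4
LHS = RHS

Yes, on the curve


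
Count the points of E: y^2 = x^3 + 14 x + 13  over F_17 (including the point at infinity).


For each x in F_17, count y with y^2 = x^3 + 14 x + 13 mod 17:
  x = 0: RHS = 13, y in [8, 9]  -> 2 point(s)
  x = 2: RHS = 15, y in [7, 10]  -> 2 point(s)
  x = 5: RHS = 4, y in [2, 15]  -> 2 point(s)
  x = 8: RHS = 8, y in [5, 12]  -> 2 point(s)
  x = 9: RHS = 1, y in [1, 16]  -> 2 point(s)
  x = 11: RHS = 2, y in [6, 11]  -> 2 point(s)
  x = 16: RHS = 15, y in [7, 10]  -> 2 point(s)
Affine points: 14. Add the point at infinity: total = 15.

#E(F_17) = 15


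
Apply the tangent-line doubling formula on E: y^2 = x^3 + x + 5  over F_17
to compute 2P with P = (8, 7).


Doubling: s = (3 x1^2 + a) / (2 y1)
s = (3*8^2 + 1) / (2*7) mod 17 = 15
x3 = s^2 - 2 x1 mod 17 = 15^2 - 2*8 = 5
y3 = s (x1 - x3) - y1 mod 17 = 15 * (8 - 5) - 7 = 4

2P = (5, 4)


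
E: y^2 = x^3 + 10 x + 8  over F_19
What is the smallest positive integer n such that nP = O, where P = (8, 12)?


Compute successive multiples of P until we hit O:
  1P = (8, 12)
  2P = (8, 7)
  3P = O

ord(P) = 3


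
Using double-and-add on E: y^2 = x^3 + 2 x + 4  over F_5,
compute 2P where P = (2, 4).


k = 2 = 10_2 (binary, LSB first: 01)
Double-and-add from P = (2, 4):
  bit 0 = 0: acc unchanged = O
  bit 1 = 1: acc = O + (0, 2) = (0, 2)

2P = (0, 2)


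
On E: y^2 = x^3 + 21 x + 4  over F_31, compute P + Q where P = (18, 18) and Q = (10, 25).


P != Q, so use the chord formula.
s = (y2 - y1) / (x2 - x1) = (7) / (23) mod 31 = 3
x3 = s^2 - x1 - x2 mod 31 = 3^2 - 18 - 10 = 12
y3 = s (x1 - x3) - y1 mod 31 = 3 * (18 - 12) - 18 = 0

P + Q = (12, 0)


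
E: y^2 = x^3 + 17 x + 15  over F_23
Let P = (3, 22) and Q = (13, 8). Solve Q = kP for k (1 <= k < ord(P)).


Enumerate multiples of P until we hit Q = (13, 8):
  1P = (3, 22)
  2P = (18, 9)
  3P = (5, 15)
  4P = (10, 14)
  5P = (16, 6)
  6P = (13, 8)
Match found at i = 6.

k = 6


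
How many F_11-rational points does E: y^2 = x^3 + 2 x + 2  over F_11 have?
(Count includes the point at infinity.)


For each x in F_11, count y with y^2 = x^3 + 2 x + 2 mod 11:
  x = 1: RHS = 5, y in [4, 7]  -> 2 point(s)
  x = 2: RHS = 3, y in [5, 6]  -> 2 point(s)
  x = 5: RHS = 5, y in [4, 7]  -> 2 point(s)
  x = 9: RHS = 1, y in [1, 10]  -> 2 point(s)
Affine points: 8. Add the point at infinity: total = 9.

#E(F_11) = 9


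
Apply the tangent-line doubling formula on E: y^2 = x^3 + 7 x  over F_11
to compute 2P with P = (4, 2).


Doubling: s = (3 x1^2 + a) / (2 y1)
s = (3*4^2 + 7) / (2*2) mod 11 = 0
x3 = s^2 - 2 x1 mod 11 = 0^2 - 2*4 = 3
y3 = s (x1 - x3) - y1 mod 11 = 0 * (4 - 3) - 2 = 9

2P = (3, 9)


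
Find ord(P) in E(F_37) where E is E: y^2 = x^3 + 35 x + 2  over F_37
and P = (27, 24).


Compute successive multiples of P until we hit O:
  1P = (27, 24)
  2P = (13, 29)
  3P = (6, 24)
  4P = (4, 13)
  5P = (17, 21)
  6P = (9, 11)
  7P = (11, 4)
  8P = (26, 5)
  ... (continuing to 30P)
  30P = O

ord(P) = 30


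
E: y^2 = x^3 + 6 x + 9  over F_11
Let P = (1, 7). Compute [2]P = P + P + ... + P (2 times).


k = 2 = 10_2 (binary, LSB first: 01)
Double-and-add from P = (1, 7):
  bit 0 = 0: acc unchanged = O
  bit 1 = 1: acc = O + (7, 8) = (7, 8)

2P = (7, 8)


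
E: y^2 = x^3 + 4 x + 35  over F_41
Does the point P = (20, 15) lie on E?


Check whether y^2 = x^3 + 4 x + 35 (mod 41) for (x, y) = (20, 15).
LHS: y^2 = 15^2 mod 41 = 20
RHS: x^3 + 4 x + 35 = 20^3 + 4*20 + 35 mod 41 = 38
LHS != RHS

No, not on the curve


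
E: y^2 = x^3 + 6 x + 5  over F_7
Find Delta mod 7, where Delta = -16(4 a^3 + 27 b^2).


4 a^3 + 27 b^2 = 4*6^3 + 27*5^2 = 864 + 675 = 1539
Delta = -16 * (1539) = -24624
Delta mod 7 = 2

Delta = 2 (mod 7)


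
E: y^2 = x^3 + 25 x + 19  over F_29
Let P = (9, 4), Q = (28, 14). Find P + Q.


P != Q, so use the chord formula.
s = (y2 - y1) / (x2 - x1) = (10) / (19) mod 29 = 28
x3 = s^2 - x1 - x2 mod 29 = 28^2 - 9 - 28 = 22
y3 = s (x1 - x3) - y1 mod 29 = 28 * (9 - 22) - 4 = 9

P + Q = (22, 9)


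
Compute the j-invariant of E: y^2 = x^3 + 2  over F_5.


Delta = -16(4 a^3 + 27 b^2) mod 5 = 2
-1728 * (4 a)^3 = -1728 * (4*0)^3 mod 5 = 0
j = 0 * 2^(-1) mod 5 = 0

j = 0 (mod 5)


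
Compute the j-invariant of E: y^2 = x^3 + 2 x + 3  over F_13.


Delta = -16(4 a^3 + 27 b^2) mod 13 = 7
-1728 * (4 a)^3 = -1728 * (4*2)^3 mod 13 = 5
j = 5 * 7^(-1) mod 13 = 10

j = 10 (mod 13)


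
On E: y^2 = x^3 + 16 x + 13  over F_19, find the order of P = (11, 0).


Compute successive multiples of P until we hit O:
  1P = (11, 0)
  2P = O

ord(P) = 2


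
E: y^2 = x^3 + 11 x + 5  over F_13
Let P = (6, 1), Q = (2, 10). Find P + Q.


P != Q, so use the chord formula.
s = (y2 - y1) / (x2 - x1) = (9) / (9) mod 13 = 1
x3 = s^2 - x1 - x2 mod 13 = 1^2 - 6 - 2 = 6
y3 = s (x1 - x3) - y1 mod 13 = 1 * (6 - 6) - 1 = 12

P + Q = (6, 12)


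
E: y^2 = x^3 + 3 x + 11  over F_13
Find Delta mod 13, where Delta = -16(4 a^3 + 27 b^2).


4 a^3 + 27 b^2 = 4*3^3 + 27*11^2 = 108 + 3267 = 3375
Delta = -16 * (3375) = -54000
Delta mod 13 = 2

Delta = 2 (mod 13)


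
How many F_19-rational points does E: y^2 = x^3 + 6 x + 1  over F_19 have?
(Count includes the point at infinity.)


For each x in F_19, count y with y^2 = x^3 + 6 x + 1 mod 19:
  x = 0: RHS = 1, y in [1, 18]  -> 2 point(s)
  x = 5: RHS = 4, y in [2, 17]  -> 2 point(s)
  x = 6: RHS = 6, y in [5, 14]  -> 2 point(s)
  x = 7: RHS = 6, y in [5, 14]  -> 2 point(s)
  x = 9: RHS = 5, y in [9, 10]  -> 2 point(s)
  x = 10: RHS = 16, y in [4, 15]  -> 2 point(s)
  x = 11: RHS = 11, y in [7, 12]  -> 2 point(s)
  x = 14: RHS = 17, y in [6, 13]  -> 2 point(s)
  x = 17: RHS = 0, y in [0]  -> 1 point(s)
Affine points: 17. Add the point at infinity: total = 18.

#E(F_19) = 18


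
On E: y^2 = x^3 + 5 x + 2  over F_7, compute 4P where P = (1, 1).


k = 4 = 100_2 (binary, LSB first: 001)
Double-and-add from P = (1, 1):
  bit 0 = 0: acc unchanged = O
  bit 1 = 0: acc unchanged = O
  bit 2 = 1: acc = O + (4, 3) = (4, 3)

4P = (4, 3)


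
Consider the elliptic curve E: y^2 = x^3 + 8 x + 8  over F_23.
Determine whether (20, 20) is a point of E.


Check whether y^2 = x^3 + 8 x + 8 (mod 23) for (x, y) = (20, 20).
LHS: y^2 = 20^2 mod 23 = 9
RHS: x^3 + 8 x + 8 = 20^3 + 8*20 + 8 mod 23 = 3
LHS != RHS

No, not on the curve


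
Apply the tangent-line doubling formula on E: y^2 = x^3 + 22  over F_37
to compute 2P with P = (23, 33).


Doubling: s = (3 x1^2 + a) / (2 y1)
s = (3*23^2 + 0) / (2*33) mod 37 = 19
x3 = s^2 - 2 x1 mod 37 = 19^2 - 2*23 = 19
y3 = s (x1 - x3) - y1 mod 37 = 19 * (23 - 19) - 33 = 6

2P = (19, 6)


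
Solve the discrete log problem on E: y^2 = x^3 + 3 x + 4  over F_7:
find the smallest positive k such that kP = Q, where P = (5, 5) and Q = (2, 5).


Enumerate multiples of P until we hit Q = (2, 5):
  1P = (5, 5)
  2P = (1, 1)
  3P = (2, 5)
Match found at i = 3.

k = 3


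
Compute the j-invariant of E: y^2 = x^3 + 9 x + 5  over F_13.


Delta = -16(4 a^3 + 27 b^2) mod 13 = 4
-1728 * (4 a)^3 = -1728 * (4*9)^3 mod 13 = 12
j = 12 * 4^(-1) mod 13 = 3

j = 3 (mod 13)


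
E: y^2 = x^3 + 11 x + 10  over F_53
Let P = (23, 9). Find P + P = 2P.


Doubling: s = (3 x1^2 + a) / (2 y1)
s = (3*23^2 + 11) / (2*9) mod 53 = 24
x3 = s^2 - 2 x1 mod 53 = 24^2 - 2*23 = 0
y3 = s (x1 - x3) - y1 mod 53 = 24 * (23 - 0) - 9 = 13

2P = (0, 13)


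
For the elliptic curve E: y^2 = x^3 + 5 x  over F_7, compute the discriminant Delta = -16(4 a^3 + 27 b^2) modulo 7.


4 a^3 + 27 b^2 = 4*5^3 + 27*0^2 = 500 + 0 = 500
Delta = -16 * (500) = -8000
Delta mod 7 = 1

Delta = 1 (mod 7)


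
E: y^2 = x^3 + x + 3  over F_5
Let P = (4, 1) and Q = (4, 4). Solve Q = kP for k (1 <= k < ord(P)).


Enumerate multiples of P until we hit Q = (4, 4):
  1P = (4, 1)
  2P = (1, 0)
  3P = (4, 4)
Match found at i = 3.

k = 3


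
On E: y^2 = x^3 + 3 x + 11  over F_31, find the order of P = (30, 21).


Compute successive multiples of P until we hit O:
  1P = (30, 21)
  2P = (21, 29)
  3P = (16, 1)
  4P = (25, 26)
  5P = (8, 19)
  6P = (3, 4)
  7P = (18, 21)
  8P = (14, 10)
  ... (continuing to 37P)
  37P = O

ord(P) = 37


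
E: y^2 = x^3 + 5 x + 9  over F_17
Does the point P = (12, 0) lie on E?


Check whether y^2 = x^3 + 5 x + 9 (mod 17) for (x, y) = (12, 0).
LHS: y^2 = 0^2 mod 17 = 0
RHS: x^3 + 5 x + 9 = 12^3 + 5*12 + 9 mod 17 = 12
LHS != RHS

No, not on the curve


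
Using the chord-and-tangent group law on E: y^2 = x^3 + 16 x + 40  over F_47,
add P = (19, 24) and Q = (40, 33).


P != Q, so use the chord formula.
s = (y2 - y1) / (x2 - x1) = (9) / (21) mod 47 = 34
x3 = s^2 - x1 - x2 mod 47 = 34^2 - 19 - 40 = 16
y3 = s (x1 - x3) - y1 mod 47 = 34 * (19 - 16) - 24 = 31

P + Q = (16, 31)


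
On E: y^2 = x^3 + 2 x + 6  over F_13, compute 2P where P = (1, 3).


k = 2 = 10_2 (binary, LSB first: 01)
Double-and-add from P = (1, 3):
  bit 0 = 0: acc unchanged = O
  bit 1 = 1: acc = O + (7, 5) = (7, 5)

2P = (7, 5)


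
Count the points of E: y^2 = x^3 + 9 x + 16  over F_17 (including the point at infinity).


For each x in F_17, count y with y^2 = x^3 + 9 x + 16 mod 17:
  x = 0: RHS = 16, y in [4, 13]  -> 2 point(s)
  x = 1: RHS = 9, y in [3, 14]  -> 2 point(s)
  x = 2: RHS = 8, y in [5, 12]  -> 2 point(s)
  x = 3: RHS = 2, y in [6, 11]  -> 2 point(s)
  x = 5: RHS = 16, y in [4, 13]  -> 2 point(s)
  x = 10: RHS = 1, y in [1, 16]  -> 2 point(s)
  x = 11: RHS = 1, y in [1, 16]  -> 2 point(s)
  x = 12: RHS = 16, y in [4, 13]  -> 2 point(s)
  x = 13: RHS = 1, y in [1, 16]  -> 2 point(s)
  x = 14: RHS = 13, y in [8, 9]  -> 2 point(s)
Affine points: 20. Add the point at infinity: total = 21.

#E(F_17) = 21


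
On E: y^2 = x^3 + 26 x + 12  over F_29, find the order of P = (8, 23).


Compute successive multiples of P until we hit O:
  1P = (8, 23)
  2P = (20, 21)
  3P = (26, 9)
  4P = (11, 18)
  5P = (16, 0)
  6P = (11, 11)
  7P = (26, 20)
  8P = (20, 8)
  ... (continuing to 10P)
  10P = O

ord(P) = 10


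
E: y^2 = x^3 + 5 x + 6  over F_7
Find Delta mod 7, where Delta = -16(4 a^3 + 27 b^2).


4 a^3 + 27 b^2 = 4*5^3 + 27*6^2 = 500 + 972 = 1472
Delta = -16 * (1472) = -23552
Delta mod 7 = 3

Delta = 3 (mod 7)


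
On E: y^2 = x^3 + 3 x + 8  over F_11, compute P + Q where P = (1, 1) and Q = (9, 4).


P != Q, so use the chord formula.
s = (y2 - y1) / (x2 - x1) = (3) / (8) mod 11 = 10
x3 = s^2 - x1 - x2 mod 11 = 10^2 - 1 - 9 = 2
y3 = s (x1 - x3) - y1 mod 11 = 10 * (1 - 2) - 1 = 0

P + Q = (2, 0)


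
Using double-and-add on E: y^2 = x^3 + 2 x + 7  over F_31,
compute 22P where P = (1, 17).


k = 22 = 10110_2 (binary, LSB first: 01101)
Double-and-add from P = (1, 17):
  bit 0 = 0: acc unchanged = O
  bit 1 = 1: acc = O + (18, 27) = (18, 27)
  bit 2 = 1: acc = (18, 27) + (2, 9) = (5, 7)
  bit 3 = 0: acc unchanged = (5, 7)
  bit 4 = 1: acc = (5, 7) + (15, 8) = (20, 7)

22P = (20, 7)


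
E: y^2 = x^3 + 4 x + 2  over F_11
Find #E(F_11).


For each x in F_11, count y with y^2 = x^3 + 4 x + 2 mod 11:
  x = 4: RHS = 5, y in [4, 7]  -> 2 point(s)
  x = 5: RHS = 4, y in [2, 9]  -> 2 point(s)
  x = 6: RHS = 0, y in [0]  -> 1 point(s)
Affine points: 5. Add the point at infinity: total = 6.

#E(F_11) = 6


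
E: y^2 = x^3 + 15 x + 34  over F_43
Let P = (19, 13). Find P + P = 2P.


Doubling: s = (3 x1^2 + a) / (2 y1)
s = (3*19^2 + 15) / (2*13) mod 43 = 29
x3 = s^2 - 2 x1 mod 43 = 29^2 - 2*19 = 29
y3 = s (x1 - x3) - y1 mod 43 = 29 * (19 - 29) - 13 = 41

2P = (29, 41)


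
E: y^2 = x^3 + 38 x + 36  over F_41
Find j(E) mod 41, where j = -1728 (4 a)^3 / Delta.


Delta = -16(4 a^3 + 27 b^2) mod 41 = 30
-1728 * (4 a)^3 = -1728 * (4*38)^3 mod 41 = 36
j = 36 * 30^(-1) mod 41 = 34

j = 34 (mod 41)


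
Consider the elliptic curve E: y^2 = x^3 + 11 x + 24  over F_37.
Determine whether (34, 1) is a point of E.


Check whether y^2 = x^3 + 11 x + 24 (mod 37) for (x, y) = (34, 1).
LHS: y^2 = 1^2 mod 37 = 1
RHS: x^3 + 11 x + 24 = 34^3 + 11*34 + 24 mod 37 = 1
LHS = RHS

Yes, on the curve


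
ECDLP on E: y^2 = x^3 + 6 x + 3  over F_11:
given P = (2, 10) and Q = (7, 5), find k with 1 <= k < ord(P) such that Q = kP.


Enumerate multiples of P until we hit Q = (7, 5):
  1P = (2, 10)
  2P = (0, 5)
  3P = (7, 5)
Match found at i = 3.

k = 3


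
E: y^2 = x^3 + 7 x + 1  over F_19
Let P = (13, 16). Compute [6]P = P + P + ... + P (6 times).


k = 6 = 110_2 (binary, LSB first: 011)
Double-and-add from P = (13, 16):
  bit 0 = 0: acc unchanged = O
  bit 1 = 1: acc = O + (2, 17) = (2, 17)
  bit 2 = 1: acc = (2, 17) + (15, 2) = (13, 3)

6P = (13, 3)


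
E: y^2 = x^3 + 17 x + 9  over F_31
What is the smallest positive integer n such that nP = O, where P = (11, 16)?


Compute successive multiples of P until we hit O:
  1P = (11, 16)
  2P = (11, 15)
  3P = O

ord(P) = 3


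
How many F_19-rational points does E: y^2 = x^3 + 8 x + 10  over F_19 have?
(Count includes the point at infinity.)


For each x in F_19, count y with y^2 = x^3 + 8 x + 10 mod 19:
  x = 1: RHS = 0, y in [0]  -> 1 point(s)
  x = 3: RHS = 4, y in [2, 17]  -> 2 point(s)
  x = 4: RHS = 11, y in [7, 12]  -> 2 point(s)
  x = 5: RHS = 4, y in [2, 17]  -> 2 point(s)
  x = 8: RHS = 16, y in [4, 15]  -> 2 point(s)
  x = 10: RHS = 7, y in [8, 11]  -> 2 point(s)
  x = 11: RHS = 4, y in [2, 17]  -> 2 point(s)
  x = 14: RHS = 16, y in [4, 15]  -> 2 point(s)
  x = 15: RHS = 9, y in [3, 16]  -> 2 point(s)
  x = 16: RHS = 16, y in [4, 15]  -> 2 point(s)
  x = 17: RHS = 5, y in [9, 10]  -> 2 point(s)
  x = 18: RHS = 1, y in [1, 18]  -> 2 point(s)
Affine points: 23. Add the point at infinity: total = 24.

#E(F_19) = 24


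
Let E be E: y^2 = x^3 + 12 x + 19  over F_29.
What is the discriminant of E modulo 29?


4 a^3 + 27 b^2 = 4*12^3 + 27*19^2 = 6912 + 9747 = 16659
Delta = -16 * (16659) = -266544
Delta mod 29 = 24

Delta = 24 (mod 29)


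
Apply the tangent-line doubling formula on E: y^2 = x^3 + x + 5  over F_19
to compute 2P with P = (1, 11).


Doubling: s = (3 x1^2 + a) / (2 y1)
s = (3*1^2 + 1) / (2*11) mod 19 = 14
x3 = s^2 - 2 x1 mod 19 = 14^2 - 2*1 = 4
y3 = s (x1 - x3) - y1 mod 19 = 14 * (1 - 4) - 11 = 4

2P = (4, 4)


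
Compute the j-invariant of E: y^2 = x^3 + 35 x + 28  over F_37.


Delta = -16(4 a^3 + 27 b^2) mod 37 = 4
-1728 * (4 a)^3 = -1728 * (4*35)^3 mod 37 = 29
j = 29 * 4^(-1) mod 37 = 35

j = 35 (mod 37)


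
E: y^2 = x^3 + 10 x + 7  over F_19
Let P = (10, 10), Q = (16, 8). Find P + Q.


P != Q, so use the chord formula.
s = (y2 - y1) / (x2 - x1) = (17) / (6) mod 19 = 6
x3 = s^2 - x1 - x2 mod 19 = 6^2 - 10 - 16 = 10
y3 = s (x1 - x3) - y1 mod 19 = 6 * (10 - 10) - 10 = 9

P + Q = (10, 9)


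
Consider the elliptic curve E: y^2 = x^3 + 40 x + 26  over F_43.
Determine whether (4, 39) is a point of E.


Check whether y^2 = x^3 + 40 x + 26 (mod 43) for (x, y) = (4, 39).
LHS: y^2 = 39^2 mod 43 = 16
RHS: x^3 + 40 x + 26 = 4^3 + 40*4 + 26 mod 43 = 35
LHS != RHS

No, not on the curve


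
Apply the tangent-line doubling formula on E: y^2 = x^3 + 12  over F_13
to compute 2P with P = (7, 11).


Doubling: s = (3 x1^2 + a) / (2 y1)
s = (3*7^2 + 0) / (2*11) mod 13 = 12
x3 = s^2 - 2 x1 mod 13 = 12^2 - 2*7 = 0
y3 = s (x1 - x3) - y1 mod 13 = 12 * (7 - 0) - 11 = 8

2P = (0, 8)


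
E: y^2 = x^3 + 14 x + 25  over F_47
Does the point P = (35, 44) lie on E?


Check whether y^2 = x^3 + 14 x + 25 (mod 47) for (x, y) = (35, 44).
LHS: y^2 = 44^2 mod 47 = 9
RHS: x^3 + 14 x + 25 = 35^3 + 14*35 + 25 mod 47 = 9
LHS = RHS

Yes, on the curve


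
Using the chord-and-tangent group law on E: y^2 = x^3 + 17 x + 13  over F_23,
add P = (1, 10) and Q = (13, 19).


P != Q, so use the chord formula.
s = (y2 - y1) / (x2 - x1) = (9) / (12) mod 23 = 18
x3 = s^2 - x1 - x2 mod 23 = 18^2 - 1 - 13 = 11
y3 = s (x1 - x3) - y1 mod 23 = 18 * (1 - 11) - 10 = 17

P + Q = (11, 17)


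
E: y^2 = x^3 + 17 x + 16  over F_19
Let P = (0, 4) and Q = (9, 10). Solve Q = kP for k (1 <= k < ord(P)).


Enumerate multiples of P until we hit Q = (9, 10):
  1P = (0, 4)
  2P = (6, 7)
  3P = (18, 6)
  4P = (5, 6)
  5P = (2, 18)
  6P = (9, 9)
  7P = (15, 13)
  8P = (15, 6)
  9P = (9, 10)
Match found at i = 9.

k = 9


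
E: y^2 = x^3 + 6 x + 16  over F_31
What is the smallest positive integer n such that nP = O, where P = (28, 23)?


Compute successive multiples of P until we hit O:
  1P = (28, 23)
  2P = (22, 15)
  3P = (0, 4)
  4P = (19, 13)
  5P = (17, 3)
  6P = (18, 29)
  7P = (30, 3)
  8P = (11, 24)
  ... (continuing to 39P)
  39P = O

ord(P) = 39


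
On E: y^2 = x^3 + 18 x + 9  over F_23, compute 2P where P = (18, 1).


k = 2 = 10_2 (binary, LSB first: 01)
Double-and-add from P = (18, 1):
  bit 0 = 0: acc unchanged = O
  bit 1 = 1: acc = O + (16, 0) = (16, 0)

2P = (16, 0)


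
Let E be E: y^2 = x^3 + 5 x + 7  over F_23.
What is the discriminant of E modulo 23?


4 a^3 + 27 b^2 = 4*5^3 + 27*7^2 = 500 + 1323 = 1823
Delta = -16 * (1823) = -29168
Delta mod 23 = 19

Delta = 19 (mod 23)


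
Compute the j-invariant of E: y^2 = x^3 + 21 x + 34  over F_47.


Delta = -16(4 a^3 + 27 b^2) mod 47 = 43
-1728 * (4 a)^3 = -1728 * (4*21)^3 mod 47 = 45
j = 45 * 43^(-1) mod 47 = 24

j = 24 (mod 47)


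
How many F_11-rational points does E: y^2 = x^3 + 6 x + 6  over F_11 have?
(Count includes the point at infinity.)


For each x in F_11, count y with y^2 = x^3 + 6 x + 6 mod 11:
  x = 2: RHS = 4, y in [2, 9]  -> 2 point(s)
  x = 6: RHS = 5, y in [4, 7]  -> 2 point(s)
  x = 8: RHS = 5, y in [4, 7]  -> 2 point(s)
Affine points: 6. Add the point at infinity: total = 7.

#E(F_11) = 7


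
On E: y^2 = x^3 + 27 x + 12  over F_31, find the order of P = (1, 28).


Compute successive multiples of P until we hit O:
  1P = (1, 28)
  2P = (23, 20)
  3P = (12, 7)
  4P = (26, 0)
  5P = (12, 24)
  6P = (23, 11)
  7P = (1, 3)
  8P = O

ord(P) = 8


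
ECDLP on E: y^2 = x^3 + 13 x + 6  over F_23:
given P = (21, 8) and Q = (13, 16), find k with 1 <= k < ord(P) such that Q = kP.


Enumerate multiples of P until we hit Q = (13, 16):
  1P = (21, 8)
  2P = (13, 16)
Match found at i = 2.

k = 2


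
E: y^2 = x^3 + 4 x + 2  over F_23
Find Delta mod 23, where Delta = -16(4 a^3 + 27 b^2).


4 a^3 + 27 b^2 = 4*4^3 + 27*2^2 = 256 + 108 = 364
Delta = -16 * (364) = -5824
Delta mod 23 = 18

Delta = 18 (mod 23)


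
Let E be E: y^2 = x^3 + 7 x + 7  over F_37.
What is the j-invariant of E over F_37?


Delta = -16(4 a^3 + 27 b^2) mod 37 = 22
-1728 * (4 a)^3 = -1728 * (4*7)^3 mod 37 = 10
j = 10 * 22^(-1) mod 37 = 24

j = 24 (mod 37)


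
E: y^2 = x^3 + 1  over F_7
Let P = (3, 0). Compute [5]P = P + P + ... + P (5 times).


k = 5 = 101_2 (binary, LSB first: 101)
Double-and-add from P = (3, 0):
  bit 0 = 1: acc = O + (3, 0) = (3, 0)
  bit 1 = 0: acc unchanged = (3, 0)
  bit 2 = 1: acc = (3, 0) + O = (3, 0)

5P = (3, 0)


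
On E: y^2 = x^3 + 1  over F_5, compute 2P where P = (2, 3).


Doubling: s = (3 x1^2 + a) / (2 y1)
s = (3*2^2 + 0) / (2*3) mod 5 = 2
x3 = s^2 - 2 x1 mod 5 = 2^2 - 2*2 = 0
y3 = s (x1 - x3) - y1 mod 5 = 2 * (2 - 0) - 3 = 1

2P = (0, 1)


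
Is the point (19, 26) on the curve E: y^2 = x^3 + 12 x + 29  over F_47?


Check whether y^2 = x^3 + 12 x + 29 (mod 47) for (x, y) = (19, 26).
LHS: y^2 = 26^2 mod 47 = 18
RHS: x^3 + 12 x + 29 = 19^3 + 12*19 + 29 mod 47 = 19
LHS != RHS

No, not on the curve


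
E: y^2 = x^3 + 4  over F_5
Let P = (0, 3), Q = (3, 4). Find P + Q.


P != Q, so use the chord formula.
s = (y2 - y1) / (x2 - x1) = (1) / (3) mod 5 = 2
x3 = s^2 - x1 - x2 mod 5 = 2^2 - 0 - 3 = 1
y3 = s (x1 - x3) - y1 mod 5 = 2 * (0 - 1) - 3 = 0

P + Q = (1, 0)


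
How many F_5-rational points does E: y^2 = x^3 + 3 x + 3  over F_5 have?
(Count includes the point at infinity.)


For each x in F_5, count y with y^2 = x^3 + 3 x + 3 mod 5:
  x = 3: RHS = 4, y in [2, 3]  -> 2 point(s)
  x = 4: RHS = 4, y in [2, 3]  -> 2 point(s)
Affine points: 4. Add the point at infinity: total = 5.

#E(F_5) = 5


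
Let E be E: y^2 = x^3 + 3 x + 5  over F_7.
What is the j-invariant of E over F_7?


Delta = -16(4 a^3 + 27 b^2) mod 7 = 2
-1728 * (4 a)^3 = -1728 * (4*3)^3 mod 7 = 6
j = 6 * 2^(-1) mod 7 = 3

j = 3 (mod 7)


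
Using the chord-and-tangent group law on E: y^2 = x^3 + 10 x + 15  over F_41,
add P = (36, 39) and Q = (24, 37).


P != Q, so use the chord formula.
s = (y2 - y1) / (x2 - x1) = (39) / (29) mod 41 = 7
x3 = s^2 - x1 - x2 mod 41 = 7^2 - 36 - 24 = 30
y3 = s (x1 - x3) - y1 mod 41 = 7 * (36 - 30) - 39 = 3

P + Q = (30, 3)


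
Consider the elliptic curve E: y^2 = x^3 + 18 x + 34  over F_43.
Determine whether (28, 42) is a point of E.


Check whether y^2 = x^3 + 18 x + 34 (mod 43) for (x, y) = (28, 42).
LHS: y^2 = 42^2 mod 43 = 1
RHS: x^3 + 18 x + 34 = 28^3 + 18*28 + 34 mod 43 = 1
LHS = RHS

Yes, on the curve
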